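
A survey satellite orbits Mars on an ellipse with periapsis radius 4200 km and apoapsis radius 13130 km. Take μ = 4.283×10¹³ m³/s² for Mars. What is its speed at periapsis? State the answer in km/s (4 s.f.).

Semi-major axis a = (r_p + r_a)/2 = 8665.0 km = 8.665×10⁶ m.
Vis-viva: v² = μ(2/r − 1/a) = 4.283×10¹³ × (4.762×10⁻⁷ − 1.154×10⁻⁷) = 1.545×10⁷ m²/s².
v = 3931 m/s = 3.931 km/s.

v ≈ 3.931 km/s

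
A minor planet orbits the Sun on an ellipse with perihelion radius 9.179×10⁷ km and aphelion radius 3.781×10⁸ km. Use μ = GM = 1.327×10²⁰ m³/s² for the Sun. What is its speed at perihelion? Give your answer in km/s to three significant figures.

v ≈ 48.2 km/s

Semi-major axis a = (r_p + r_a)/2 = 2.3494×10⁸ km = 2.349×10¹¹ m.
Vis-viva: v² = μ(2/r − 1/a) = 1.327×10²⁰ × (2.179×10⁻¹¹ − 4.256×10⁻¹²) = 2.327×10⁹ m²/s².
v = 48230 m/s = 48.23 km/s.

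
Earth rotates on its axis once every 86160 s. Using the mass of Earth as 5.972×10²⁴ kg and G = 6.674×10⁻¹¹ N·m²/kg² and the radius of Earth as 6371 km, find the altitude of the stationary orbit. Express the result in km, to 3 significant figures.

μ = GM = 6.674×10⁻¹¹ × 5.972×10²⁴ = 3.986×10¹⁴ m³/s².
A synchronous orbit has period T, so by Kepler's third law a = (μT²/4π²)^(1/3).
μT²/4π² = 3.986×10¹⁴ × (8.616×10⁴)² / 39.48 = 7.495×10²² m³.
a = 4.216×10⁷ m = 42162 km.
Altitude h = a − R = 42162 − 6371 = 35791 km.

h_sync ≈ 35800 km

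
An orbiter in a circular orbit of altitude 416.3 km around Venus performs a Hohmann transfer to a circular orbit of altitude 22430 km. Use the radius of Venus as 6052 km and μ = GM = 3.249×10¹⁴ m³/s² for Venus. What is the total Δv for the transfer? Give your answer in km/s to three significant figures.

Δv_total ≈ 3.28 km/s

r₁ = 6052 + 416.3 = 6468.3 km = 6.4683×10⁶ m.
r₂ = 6052 + 22430 = 28482 km = 2.8482×10⁷ m.
Transfer ellipse a_t = (r₁ + r₂)/2 = 1.748×10⁷ m.
At r₁: circular v_c1 = √(μ/r₁) = 7087 m/s; transfer-periapsis v_p = √[μ(2/r₁ − 1/a_t)] = 9048 m/s.
Δv₁ = v_p − v_c1 = 1961 m/s.
At r₂: circular v_c2 = √(μ/r₂) = 3377 m/s; transfer-apoapsis v_a = √[μ(2/r₂ − 1/a_t)] = 2055 m/s.
Δv₂ = v_c2 − v_a = 1323 m/s.
Total Δv = Δv₁ + Δv₂ = 3283 m/s = 3.283 km/s.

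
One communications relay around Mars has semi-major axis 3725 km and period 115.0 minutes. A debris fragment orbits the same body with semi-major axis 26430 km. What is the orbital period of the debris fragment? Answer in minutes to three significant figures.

T₂ ≈ 2170 minutes

Kepler's third law: T² ∝ a³, so T₂ = T₁ (a₂/a₁)^(3/2).
a₂/a₁ = 7.095, (a₂/a₁)^(3/2) = 18.90.
T₂ = 115.0 × 18.90 = 2173 minutes.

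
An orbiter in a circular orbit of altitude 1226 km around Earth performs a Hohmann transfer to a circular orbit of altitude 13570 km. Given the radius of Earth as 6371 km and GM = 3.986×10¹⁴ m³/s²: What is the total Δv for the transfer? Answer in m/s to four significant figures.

Δv_total ≈ 2624 m/s

r₁ = 6371 + 1226 = 7597.0 km = 7.5970×10⁶ m.
r₂ = 6371 + 13570 = 19941 km = 1.9941×10⁷ m.
Transfer ellipse a_t = (r₁ + r₂)/2 = 1.377×10⁷ m.
At r₁: circular v_c1 = √(μ/r₁) = 7243 m/s; transfer-perigee v_p = √[μ(2/r₁ − 1/a_t)] = 8717 m/s.
Δv₁ = v_p − v_c1 = 1474 m/s.
At r₂: circular v_c2 = √(μ/r₂) = 4471 m/s; transfer-apogee v_a = √[μ(2/r₂ − 1/a_t)] = 3321 m/s.
Δv₂ = v_c2 − v_a = 1150 m/s.
Total Δv = Δv₁ + Δv₂ = 2624 m/s.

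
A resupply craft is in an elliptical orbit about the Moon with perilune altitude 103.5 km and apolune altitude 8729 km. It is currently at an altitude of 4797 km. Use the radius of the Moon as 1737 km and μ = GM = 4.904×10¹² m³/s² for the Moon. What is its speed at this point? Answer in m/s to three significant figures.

r_p = 1737 + 103.5 = 1840.5 km = 1.8405×10⁶ m.
r_a = 1737 + 8729 = 10466 km = 1.0466×10⁷ m.
r = 1737 + 4797 = 6534.0 km = 6.534×10⁶ m.
Semi-major axis a = (r_p + r_a)/2 = 6153.2 km = 6.153×10⁶ m.
Vis-viva: v² = μ(2/r − 1/a) = 4.904×10¹² × (3.061×10⁻⁷ − 1.625×10⁻⁷) = 7.041×10⁵ m²/s².
v = 839.1 m/s.

v ≈ 839 m/s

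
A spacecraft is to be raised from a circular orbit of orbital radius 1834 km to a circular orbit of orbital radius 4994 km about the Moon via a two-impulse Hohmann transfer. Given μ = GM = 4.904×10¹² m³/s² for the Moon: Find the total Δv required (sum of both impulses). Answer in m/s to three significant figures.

r₁ = 1834 km = 1.834×10⁶ m.
r₂ = 4994 km = 4.994×10⁶ m.
Transfer ellipse a_t = (r₁ + r₂)/2 = 3.414×10⁶ m.
At r₁: circular v_c1 = √(μ/r₁) = 1635 m/s; transfer-perilune v_p = √[μ(2/r₁ − 1/a_t)] = 1978 m/s.
Δv₁ = v_p − v_c1 = 342.5 m/s.
At r₂: circular v_c2 = √(μ/r₂) = 990.9 m/s; transfer-apolune v_a = √[μ(2/r₂ − 1/a_t)] = 726.3 m/s.
Δv₂ = v_c2 − v_a = 264.6 m/s.
Total Δv = Δv₁ + Δv₂ = 607.2 m/s.

Δv_total ≈ 607 m/s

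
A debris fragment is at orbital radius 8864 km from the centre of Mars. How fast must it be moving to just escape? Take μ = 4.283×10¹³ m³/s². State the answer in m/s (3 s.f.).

r = 8864 km = 8.864×10⁶ m.
Escape speed v_esc = √(2μ/r) = √(2 × 4.283×10¹³ / 8.864×10⁶) = √(9.664×10⁶) = 3109 m/s.

v_esc ≈ 3110 m/s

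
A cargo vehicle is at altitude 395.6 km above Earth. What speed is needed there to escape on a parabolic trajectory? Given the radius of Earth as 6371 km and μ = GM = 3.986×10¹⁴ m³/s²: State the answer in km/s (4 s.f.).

r = 6371 + 395.6 = 6766.6 km = 6.7666×10⁶ m.
Escape speed v_esc = √(2μ/r) = √(2 × 3.986×10¹⁴ / 6.767×10⁶) = √(1.178×10⁸) = 10850 m/s.
= 10.85 km/s.

v_esc ≈ 10.85 km/s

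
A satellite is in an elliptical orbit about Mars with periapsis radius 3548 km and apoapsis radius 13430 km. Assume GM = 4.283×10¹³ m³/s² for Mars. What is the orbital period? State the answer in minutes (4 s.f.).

T ≈ 395.8 minutes

Semi-major axis a = (r_p + r_a)/2 = (3548.0 + 13430)/2 = 8489.0 km = 8.489×10⁶ m.
By Kepler's third law T = 2π√(a³/μ) = 2π × 3.779×10³ = 2.375×10⁴ s.
= 395.8 minutes.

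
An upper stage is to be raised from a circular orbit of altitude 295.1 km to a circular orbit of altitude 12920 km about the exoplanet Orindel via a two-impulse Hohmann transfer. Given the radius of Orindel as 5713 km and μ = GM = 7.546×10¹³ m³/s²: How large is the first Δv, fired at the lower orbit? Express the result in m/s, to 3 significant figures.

r₁ = 5713 + 295.1 = 6008.1 km = 6.0081×10⁶ m.
r₂ = 5713 + 12920 = 18633 km = 1.8633×10⁷ m.
Transfer ellipse a_t = (r₁ + r₂)/2 = 1.232×10⁷ m.
At r₁: circular v_c1 = √(μ/r₁) = 3544 m/s; transfer-periapsis v_p = √[μ(2/r₁ − 1/a_t)] = 4358 m/s.
Δv₁ = v_p − v_c1 = 814.3 m/s.

Δv ≈ 814 m/s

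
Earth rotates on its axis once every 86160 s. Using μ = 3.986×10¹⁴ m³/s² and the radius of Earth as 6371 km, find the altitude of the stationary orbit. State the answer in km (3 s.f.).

h_sync ≈ 35800 km

A synchronous orbit has period T, so by Kepler's third law a = (μT²/4π²)^(1/3).
μT²/4π² = 3.986×10¹⁴ × (8.616×10⁴)² / 39.48 = 7.495×10²² m³.
a = 4.216×10⁷ m = 42163 km.
Altitude h = a − R = 42163 − 6371 = 35792 km.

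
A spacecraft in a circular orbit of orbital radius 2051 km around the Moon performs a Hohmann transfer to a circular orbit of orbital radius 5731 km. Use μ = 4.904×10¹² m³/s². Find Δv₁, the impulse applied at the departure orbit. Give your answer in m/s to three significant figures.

Δv ≈ 330 m/s

r₁ = 2051 km = 2.051×10⁶ m.
r₂ = 5731 km = 5.731×10⁶ m.
Transfer ellipse a_t = (r₁ + r₂)/2 = 3.891×10⁶ m.
At r₁: circular v_c1 = √(μ/r₁) = 1546 m/s; transfer-perilune v_p = √[μ(2/r₁ − 1/a_t)] = 1877 m/s.
Δv₁ = v_p − v_c1 = 330.3 m/s.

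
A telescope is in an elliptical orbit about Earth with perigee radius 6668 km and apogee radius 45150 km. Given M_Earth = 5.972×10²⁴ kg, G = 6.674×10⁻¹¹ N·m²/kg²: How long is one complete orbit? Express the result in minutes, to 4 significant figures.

μ = GM = 6.674×10⁻¹¹ × 5.972×10²⁴ = 3.986×10¹⁴ m³/s².
Semi-major axis a = (r_p + r_a)/2 = (6668.0 + 45150)/2 = 25909 km = 2.591×10⁷ m.
By Kepler's third law T = 2π√(a³/μ) = 2π × 6.606×10³ = 4.151×10⁴ s.
= 691.8 minutes.

T ≈ 691.8 minutes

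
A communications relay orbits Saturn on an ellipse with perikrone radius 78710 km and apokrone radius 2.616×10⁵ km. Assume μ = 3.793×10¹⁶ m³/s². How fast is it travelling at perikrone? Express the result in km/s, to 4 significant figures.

v ≈ 27.22 km/s

Semi-major axis a = (r_p + r_a)/2 = 1.7016×10⁵ km = 1.702×10⁸ m.
Vis-viva: v² = μ(2/r − 1/a) = 3.793×10¹⁶ × (2.541×10⁻⁸ − 5.877×10⁻⁹) = 7.409×10⁸ m²/s².
v = 27220 m/s = 27.22 km/s.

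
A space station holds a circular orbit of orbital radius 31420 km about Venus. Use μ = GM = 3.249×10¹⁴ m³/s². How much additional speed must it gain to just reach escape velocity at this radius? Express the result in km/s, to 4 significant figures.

r = 31420 km = 3.142×10⁷ m.
Circular speed v_c = √(μ/r) = 3216 m/s.
Escape speed v_esc = √(2μ/r) = √2 × v_c = 4548 m/s.
Δv = v_esc − v_c = 1332 m/s = 1.332 km/s.

Δv ≈ 1.332 km/s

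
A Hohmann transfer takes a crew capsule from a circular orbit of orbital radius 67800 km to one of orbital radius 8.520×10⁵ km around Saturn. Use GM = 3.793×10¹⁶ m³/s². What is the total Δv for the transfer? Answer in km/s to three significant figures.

Δv_total ≈ 12.7 km/s

r₁ = 67800 km = 6.780×10⁷ m.
r₂ = 8.520×10⁵ km = 8.520×10⁸ m.
Transfer ellipse a_t = (r₁ + r₂)/2 = 4.599×10⁸ m.
At r₁: circular v_c1 = √(μ/r₁) = 23650 m/s; transfer-perikrone v_p = √[μ(2/r₁ − 1/a_t)] = 32190 m/s.
Δv₁ = v_p − v_c1 = 8541 m/s.
At r₂: circular v_c2 = √(μ/r₂) = 6672 m/s; transfer-apokrone v_a = √[μ(2/r₂ − 1/a_t)] = 2562 m/s.
Δv₂ = v_c2 − v_a = 4110 m/s.
Total Δv = Δv₁ + Δv₂ = 12650 m/s = 12.65 km/s.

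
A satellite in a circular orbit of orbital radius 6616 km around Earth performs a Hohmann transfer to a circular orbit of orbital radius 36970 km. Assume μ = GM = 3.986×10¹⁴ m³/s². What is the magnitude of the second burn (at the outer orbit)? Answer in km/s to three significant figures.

Δv ≈ 1.47 km/s

r₁ = 6616 km = 6.616×10⁶ m.
r₂ = 36970 km = 3.697×10⁷ m.
Transfer ellipse a_t = (r₁ + r₂)/2 = 2.179×10⁷ m.
At r₁: circular v_c1 = √(μ/r₁) = 7762 m/s; transfer-perigee v_p = √[μ(2/r₁ − 1/a_t)] = 10110 m/s.
At r₂: circular v_c2 = √(μ/r₂) = 3284 m/s; transfer-apogee v_a = √[μ(2/r₂ − 1/a_t)] = 1809 m/s.
Δv₂ = v_c2 − v_a = 1474 m/s.
= 1.474 km/s.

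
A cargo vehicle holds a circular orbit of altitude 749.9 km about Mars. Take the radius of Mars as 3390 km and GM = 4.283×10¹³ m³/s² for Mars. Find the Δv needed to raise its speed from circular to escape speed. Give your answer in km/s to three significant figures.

r = 3390 + 749.9 = 4139.9 km = 4.1399×10⁶ m.
Circular speed v_c = √(μ/r) = 3216 m/s.
Escape speed v_esc = √(2μ/r) = √2 × v_c = 4549 m/s.
Δv = v_esc − v_c = 1332 m/s = 1.332 km/s.

Δv ≈ 1.33 km/s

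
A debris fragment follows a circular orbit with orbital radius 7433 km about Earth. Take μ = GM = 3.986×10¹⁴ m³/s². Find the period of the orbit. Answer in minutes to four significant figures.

T ≈ 106.3 minutes

r = 7433 km = 7.433×10⁶ m.
Kepler's third law: T = 2π√(r³/μ) = 2π√((7.433×10⁶)³ / 3.986×10¹⁴).
r³/μ = 1.030×10⁶ s², so T = 2π × 1.015×10³ = 6.378×10³ s.
Converting: 6.378×10³ s ÷ 60.00 = 106.3 minutes.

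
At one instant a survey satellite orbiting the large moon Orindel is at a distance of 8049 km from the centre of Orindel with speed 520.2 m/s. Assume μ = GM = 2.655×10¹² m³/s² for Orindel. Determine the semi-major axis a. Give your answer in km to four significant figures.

a ≈ 6823 km

r = 8.049×10⁶ m.
Specific orbital energy ε = v²/2 − μ/r = (520.2)²/2 − 2.655×10¹²/8.049×10⁶ = -1.946×10⁵ J/kg.
Since ε = −μ/(2a), a = −μ/(2ε) = 6.823×10⁶ m = 6823.4 km.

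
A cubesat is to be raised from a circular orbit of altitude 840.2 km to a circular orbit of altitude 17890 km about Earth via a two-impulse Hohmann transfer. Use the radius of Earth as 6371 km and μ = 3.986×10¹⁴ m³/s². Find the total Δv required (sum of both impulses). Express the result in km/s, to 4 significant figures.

r₁ = 6371 + 840.2 = 7211.2 km = 7.2112×10⁶ m.
r₂ = 6371 + 17890 = 24261 km = 2.4261×10⁷ m.
Transfer ellipse a_t = (r₁ + r₂)/2 = 1.574×10⁷ m.
At r₁: circular v_c1 = √(μ/r₁) = 7435 m/s; transfer-perigee v_p = √[μ(2/r₁ − 1/a_t)] = 9231 m/s.
Δv₁ = v_p − v_c1 = 1797 m/s.
At r₂: circular v_c2 = √(μ/r₂) = 4053 m/s; transfer-apogee v_a = √[μ(2/r₂ − 1/a_t)] = 2744 m/s.
Δv₂ = v_c2 − v_a = 1309 m/s.
Total Δv = Δv₁ + Δv₂ = 3106 m/s = 3.106 km/s.

Δv_total ≈ 3.106 km/s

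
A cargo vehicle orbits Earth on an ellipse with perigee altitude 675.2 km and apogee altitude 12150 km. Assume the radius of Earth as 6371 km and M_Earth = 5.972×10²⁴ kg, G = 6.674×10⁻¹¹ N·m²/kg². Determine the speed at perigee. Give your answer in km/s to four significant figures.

μ = GM = 6.674×10⁻¹¹ × 5.972×10²⁴ = 3.986×10¹⁴ m³/s².
r_p = 6371 + 675.2 = 7046.2 km = 7.0462×10⁶ m.
r_a = 6371 + 12150 = 18521 km = 1.8521×10⁷ m.
Semi-major axis a = (r_p + r_a)/2 = 12784 km = 1.278×10⁷ m.
Vis-viva: v² = μ(2/r − 1/a) = 3.986×10¹⁴ × (2.838×10⁻⁷ − 7.823×10⁻⁸) = 8.195×10⁷ m²/s².
v = 9053 m/s = 9.053 km/s.

v ≈ 9.053 km/s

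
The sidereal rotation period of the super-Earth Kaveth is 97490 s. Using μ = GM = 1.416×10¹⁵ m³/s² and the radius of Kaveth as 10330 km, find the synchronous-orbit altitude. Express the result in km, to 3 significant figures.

h_sync ≈ 59500 km

A synchronous orbit has period T, so by Kepler's third law a = (μT²/4π²)^(1/3).
μT²/4π² = 1.416×10¹⁵ × (9.749×10⁴)² / 39.48 = 3.409×10²³ m³.
a = 6.986×10⁷ m = 69857 km.
Altitude h = a − R = 69857 − 10330 = 59527 km.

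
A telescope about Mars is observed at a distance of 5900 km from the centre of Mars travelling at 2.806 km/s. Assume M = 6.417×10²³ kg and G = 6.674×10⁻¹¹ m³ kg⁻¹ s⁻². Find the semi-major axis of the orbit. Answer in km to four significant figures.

μ = GM = 6.674×10⁻¹¹ × 6.417×10²³ = 4.283×10¹³ m³/s².
r = 5.900×10⁶ m.
Specific orbital energy ε = v²/2 − μ/r = (2806)²/2 − 4.283×10¹³/5.900×10⁶ = -3.322×10⁶ J/kg.
Since ε = −μ/(2a), a = −μ/(2ε) = 6.446×10⁶ m = 6446.0 km.

a ≈ 6446 km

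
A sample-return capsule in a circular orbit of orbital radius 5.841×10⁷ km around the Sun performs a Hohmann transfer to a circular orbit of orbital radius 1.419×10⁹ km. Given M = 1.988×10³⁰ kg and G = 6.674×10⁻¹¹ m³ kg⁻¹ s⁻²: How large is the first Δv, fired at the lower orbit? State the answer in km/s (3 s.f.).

Δv ≈ 18.4 km/s

μ = GM = 6.674×10⁻¹¹ × 1.988×10³⁰ = 1.327×10²⁰ m³/s².
r₁ = 5.841×10⁷ km = 5.841×10¹⁰ m.
r₂ = 1.419×10⁹ km = 1.419×10¹² m.
Transfer ellipse a_t = (r₁ + r₂)/2 = 7.387×10¹¹ m.
At r₁: circular v_c1 = √(μ/r₁) = 47660 m/s; transfer-perihelion v_p = √[μ(2/r₁ − 1/a_t)] = 66060 m/s.
Δv₁ = v_p − v_c1 = 18400 m/s.
= 18.40 km/s.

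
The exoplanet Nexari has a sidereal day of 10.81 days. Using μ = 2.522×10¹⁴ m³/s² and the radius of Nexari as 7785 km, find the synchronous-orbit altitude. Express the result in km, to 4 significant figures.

T = 10.81 days = 9.340×10⁵ s.
A synchronous orbit has period T, so by Kepler's third law a = (μT²/4π²)^(1/3).
μT²/4π² = 2.522×10¹⁴ × (9.340×10⁵)² / 39.48 = 5.573×10²⁴ m³.
a = 1.773×10⁸ m = 1.7729×10⁵ km.
Altitude h = a − R = 1.7729×10⁵ − 7785 = 1.6951×10⁵ km.

h_sync ≈ 1.695×10⁵ km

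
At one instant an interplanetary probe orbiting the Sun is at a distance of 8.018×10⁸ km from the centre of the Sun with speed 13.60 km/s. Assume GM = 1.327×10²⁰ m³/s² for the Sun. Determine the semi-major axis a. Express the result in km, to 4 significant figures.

r = 8.018×10¹¹ m.
Specific orbital energy ε = v²/2 − μ/r = (13600)²/2 − 1.327×10²⁰/8.018×10¹¹ = -7.302×10⁷ J/kg.
Since ε = −μ/(2a), a = −μ/(2ε) = 9.086×10¹¹ m = 9.0862×10⁸ km.

a ≈ 9.086×10⁸ km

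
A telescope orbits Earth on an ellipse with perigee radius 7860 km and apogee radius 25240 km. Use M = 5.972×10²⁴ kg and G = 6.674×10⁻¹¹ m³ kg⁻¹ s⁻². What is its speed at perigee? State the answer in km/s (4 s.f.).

v ≈ 8.794 km/s

μ = GM = 6.674×10⁻¹¹ × 5.972×10²⁴ = 3.986×10¹⁴ m³/s².
Semi-major axis a = (r_p + r_a)/2 = 16550 km = 1.655×10⁷ m.
Vis-viva: v² = μ(2/r − 1/a) = 3.986×10¹⁴ × (2.545×10⁻⁷ − 6.042×10⁻⁸) = 7.733×10⁷ m²/s².
v = 8794 m/s = 8.794 km/s.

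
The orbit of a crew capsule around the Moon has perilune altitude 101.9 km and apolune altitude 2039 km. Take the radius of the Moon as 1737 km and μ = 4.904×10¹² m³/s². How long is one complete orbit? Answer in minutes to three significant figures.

r_p = 1737 + 101.9 = 1838.9 km = 1.8389×10⁶ m.
r_a = 1737 + 2039 = 3776.0 km = 3.7760×10⁶ m.
Semi-major axis a = (r_p + r_a)/2 = (1838.9 + 3776.0)/2 = 2807.4 km = 2.807×10⁶ m.
By Kepler's third law T = 2π√(a³/μ) = 2π × 2.124×10³ = 1.335×10⁴ s.
= 222.4 minutes.

T ≈ 222 minutes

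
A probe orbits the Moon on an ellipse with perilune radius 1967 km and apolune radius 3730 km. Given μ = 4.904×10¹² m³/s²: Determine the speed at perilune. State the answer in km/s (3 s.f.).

v ≈ 1.81 km/s

Semi-major axis a = (r_p + r_a)/2 = 2848.5 km = 2.848×10⁶ m.
Vis-viva: v² = μ(2/r − 1/a) = 4.904×10¹² × (1.017×10⁻⁶ − 3.511×10⁻⁷) = 3.265×10⁶ m²/s².
v = 1807 m/s = 1.807 km/s.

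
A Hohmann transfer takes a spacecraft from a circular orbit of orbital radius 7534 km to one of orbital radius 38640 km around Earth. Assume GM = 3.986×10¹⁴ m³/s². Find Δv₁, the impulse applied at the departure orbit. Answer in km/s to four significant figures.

Δv ≈ 2.136 km/s

r₁ = 7534 km = 7.534×10⁶ m.
r₂ = 38640 km = 3.864×10⁷ m.
Transfer ellipse a_t = (r₁ + r₂)/2 = 2.309×10⁷ m.
At r₁: circular v_c1 = √(μ/r₁) = 7274 m/s; transfer-perigee v_p = √[μ(2/r₁ − 1/a_t)] = 9410 m/s.
Δv₁ = v_p − v_c1 = 2136 m/s.
= 2.136 km/s.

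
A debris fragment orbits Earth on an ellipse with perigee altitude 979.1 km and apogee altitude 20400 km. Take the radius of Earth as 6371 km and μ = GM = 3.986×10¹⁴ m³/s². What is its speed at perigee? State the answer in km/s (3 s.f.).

v ≈ 9.22 km/s

r_p = 6371 + 979.1 = 7350.1 km = 7.3501×10⁶ m.
r_a = 6371 + 20400 = 26771 km = 2.6771×10⁷ m.
Semi-major axis a = (r_p + r_a)/2 = 17061 km = 1.706×10⁷ m.
Vis-viva: v² = μ(2/r − 1/a) = 3.986×10¹⁴ × (2.721×10⁻⁷ − 5.861×10⁻⁸) = 8.510×10⁷ m²/s².
v = 9225 m/s = 9.225 km/s.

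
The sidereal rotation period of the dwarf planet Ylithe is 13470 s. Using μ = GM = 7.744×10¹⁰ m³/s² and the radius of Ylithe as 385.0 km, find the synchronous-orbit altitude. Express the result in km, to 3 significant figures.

A synchronous orbit has period T, so by Kepler's third law a = (μT²/4π²)^(1/3).
μT²/4π² = 7.744×10¹⁰ × (1.347×10⁴)² / 39.48 = 3.559×10¹⁷ m³.
a = 7.087×10⁵ m = 708.67 km.
Altitude h = a − R = 708.67 − 385.0 = 323.67 km.

h_sync ≈ 324 km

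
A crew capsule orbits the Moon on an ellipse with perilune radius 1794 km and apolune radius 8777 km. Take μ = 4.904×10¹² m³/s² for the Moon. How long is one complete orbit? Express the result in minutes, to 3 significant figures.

T ≈ 575 minutes

Semi-major axis a = (r_p + r_a)/2 = (1794.0 + 8777.0)/2 = 5285.5 km = 5.286×10⁶ m.
By Kepler's third law T = 2π√(a³/μ) = 2π × 5.487×10³ = 3.448×10⁴ s.
= 574.6 minutes.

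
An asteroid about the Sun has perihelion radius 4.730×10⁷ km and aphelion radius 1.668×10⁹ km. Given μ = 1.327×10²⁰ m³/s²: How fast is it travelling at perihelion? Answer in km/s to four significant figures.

v ≈ 73.87 km/s

Semi-major axis a = (r_p + r_a)/2 = 8.5765×10⁸ km = 8.576×10¹¹ m.
Vis-viva: v² = μ(2/r − 1/a) = 1.327×10²⁰ × (4.228×10⁻¹¹ − 1.166×10⁻¹²) = 5.456×10⁹ m²/s².
v = 73870 m/s = 73.87 km/s.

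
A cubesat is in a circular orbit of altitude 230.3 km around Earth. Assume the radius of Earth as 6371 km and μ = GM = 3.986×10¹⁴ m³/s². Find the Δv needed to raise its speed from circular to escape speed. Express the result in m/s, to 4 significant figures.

r = 6371 + 230.3 = 6601.3 km = 6.6013×10⁶ m.
Circular speed v_c = √(μ/r) = 7771 m/s.
Escape speed v_esc = √(2μ/r) = √2 × v_c = 10990 m/s.
Δv = v_esc − v_c = 3219 m/s.

Δv ≈ 3219 m/s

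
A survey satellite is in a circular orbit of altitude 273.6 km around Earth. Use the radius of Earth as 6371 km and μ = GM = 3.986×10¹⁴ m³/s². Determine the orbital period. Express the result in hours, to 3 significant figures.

T ≈ 1.50 hours

r = 6371 + 273.6 = 6644.6 km = 6.6446×10⁶ m.
Kepler's third law: T = 2π√(r³/μ) = 2π√((6.645×10⁶)³ / 3.986×10¹⁴).
r³/μ = 7.360×10⁵ s², so T = 2π × 8.579×10² = 5.390×10³ s.
Converting: 5.390×10³ s ÷ 3600 = 1.497 hours.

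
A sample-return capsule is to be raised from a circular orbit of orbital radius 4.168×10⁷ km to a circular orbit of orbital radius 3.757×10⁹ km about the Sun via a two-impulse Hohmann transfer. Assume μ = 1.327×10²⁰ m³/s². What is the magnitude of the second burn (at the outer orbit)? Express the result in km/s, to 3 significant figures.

Δv ≈ 5.06 km/s

r₁ = 4.168×10⁷ km = 4.168×10¹⁰ m.
r₂ = 3.757×10⁹ km = 3.757×10¹² m.
Transfer ellipse a_t = (r₁ + r₂)/2 = 1.899×10¹² m.
At r₁: circular v_c1 = √(μ/r₁) = 56430 m/s; transfer-perihelion v_p = √[μ(2/r₁ − 1/a_t)] = 79360 m/s.
At r₂: circular v_c2 = √(μ/r₂) = 5943 m/s; transfer-aphelion v_a = √[μ(2/r₂ − 1/a_t)] = 880.4 m/s.
Δv₂ = v_c2 − v_a = 5063 m/s.
= 5.063 km/s.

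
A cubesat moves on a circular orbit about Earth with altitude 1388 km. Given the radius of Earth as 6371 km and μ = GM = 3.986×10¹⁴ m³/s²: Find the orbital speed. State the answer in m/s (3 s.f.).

r = 6371 + 1388 = 7759.0 km = 7.7590×10⁶ m.
For a circular orbit v = √(μ/r) = √(3.986×10¹⁴ / 7.759×10⁶) = √(5.137×10⁷) = 7167 m/s.

v ≈ 7170 m/s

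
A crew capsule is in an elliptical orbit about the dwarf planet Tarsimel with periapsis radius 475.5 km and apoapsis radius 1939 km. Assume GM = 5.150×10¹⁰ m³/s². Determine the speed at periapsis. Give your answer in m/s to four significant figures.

Semi-major axis a = (r_p + r_a)/2 = 1207.2 km = 1.207×10⁶ m.
Vis-viva: v² = μ(2/r − 1/a) = 5.150×10¹⁰ × (4.206×10⁻⁶ − 8.283×10⁻⁷) = 1.740×10⁵ m²/s².
v = 417.1 m/s.

v ≈ 417.1 m/s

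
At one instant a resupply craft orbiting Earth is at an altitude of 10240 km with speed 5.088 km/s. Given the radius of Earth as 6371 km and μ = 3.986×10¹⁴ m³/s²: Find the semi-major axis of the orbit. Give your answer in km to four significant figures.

r = 6371 + 10240 = 16611 km = 1.661×10⁷ m.
Vis-viva rearranged: 1/a = 2/r − v²/μ = 1.204×10⁻⁷ − 6.495×10⁻⁸ = 5.546×10⁻⁸ m⁻¹.
a = 1.803×10⁷ m = 18032 km.

a ≈ 18030 km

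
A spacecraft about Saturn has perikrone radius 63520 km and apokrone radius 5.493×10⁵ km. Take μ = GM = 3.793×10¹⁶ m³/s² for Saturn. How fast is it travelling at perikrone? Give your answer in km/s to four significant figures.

Semi-major axis a = (r_p + r_a)/2 = 3.0641×10⁵ km = 3.064×10⁸ m.
Vis-viva: v² = μ(2/r − 1/a) = 3.793×10¹⁶ × (3.149×10⁻⁸ − 3.264×10⁻⁹) = 1.070×10⁹ m²/s².
v = 32720 m/s = 32.72 km/s.

v ≈ 32.72 km/s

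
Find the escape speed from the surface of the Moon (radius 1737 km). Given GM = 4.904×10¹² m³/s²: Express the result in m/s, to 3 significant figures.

r = R = 1.737×10⁶ m.
Escape speed v_esc = √(2μ/r) = √(2 × 4.904×10¹² / 1.737×10⁶) = √(5.647×10⁶) = 2376 m/s.

v_esc ≈ 2380 m/s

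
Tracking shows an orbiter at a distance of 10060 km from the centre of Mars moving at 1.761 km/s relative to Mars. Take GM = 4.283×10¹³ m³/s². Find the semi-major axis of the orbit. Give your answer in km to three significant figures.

r = 1.006×10⁷ m.
Vis-viva rearranged: 1/a = 2/r − v²/μ = 1.988×10⁻⁷ − 7.241×10⁻⁸ = 1.264×10⁻⁷ m⁻¹.
a = 7.911×10⁶ m = 7911.3 km.

a ≈ 7910 km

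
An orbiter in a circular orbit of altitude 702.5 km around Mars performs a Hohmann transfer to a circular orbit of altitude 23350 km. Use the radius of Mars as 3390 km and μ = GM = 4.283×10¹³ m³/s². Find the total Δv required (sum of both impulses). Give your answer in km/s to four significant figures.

Δv_total ≈ 1.639 km/s

r₁ = 3390 + 702.5 = 4092.5 km = 4.0925×10⁶ m.
r₂ = 3390 + 23350 = 26740 km = 2.6740×10⁷ m.
Transfer ellipse a_t = (r₁ + r₂)/2 = 1.542×10⁷ m.
At r₁: circular v_c1 = √(μ/r₁) = 3235 m/s; transfer-periapsis v_p = √[μ(2/r₁ − 1/a_t)] = 4261 m/s.
Δv₁ = v_p − v_c1 = 1026 m/s.
At r₂: circular v_c2 = √(μ/r₂) = 1266 m/s; transfer-apoapsis v_a = √[μ(2/r₂ − 1/a_t)] = 652.1 m/s.
Δv₂ = v_c2 − v_a = 613.5 m/s.
Total Δv = Δv₁ + Δv₂ = 1639 m/s = 1.639 km/s.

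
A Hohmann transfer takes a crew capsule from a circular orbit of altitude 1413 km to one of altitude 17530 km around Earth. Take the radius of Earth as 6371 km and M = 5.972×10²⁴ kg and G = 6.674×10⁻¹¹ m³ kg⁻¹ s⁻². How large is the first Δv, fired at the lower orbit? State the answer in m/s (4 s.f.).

Δv ≈ 1633 m/s

μ = GM = 6.674×10⁻¹¹ × 5.972×10²⁴ = 3.986×10¹⁴ m³/s².
r₁ = 6371 + 1413 = 7784.0 km = 7.7840×10⁶ m.
r₂ = 6371 + 17530 = 23901 km = 2.3901×10⁷ m.
Transfer ellipse a_t = (r₁ + r₂)/2 = 1.584×10⁷ m.
At r₁: circular v_c1 = √(μ/r₁) = 7156 m/s; transfer-perigee v_p = √[μ(2/r₁ − 1/a_t)] = 8789 m/s.
Δv₁ = v_p − v_c1 = 1633 m/s.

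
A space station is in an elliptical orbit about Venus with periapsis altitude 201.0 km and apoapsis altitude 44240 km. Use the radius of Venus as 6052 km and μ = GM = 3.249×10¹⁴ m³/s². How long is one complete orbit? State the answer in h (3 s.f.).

r_p = 6052 + 201.0 = 6253.0 km = 6.2530×10⁶ m.
r_a = 6052 + 44240 = 50292 km = 5.0292×10⁷ m.
Semi-major axis a = (r_p + r_a)/2 = (6253.0 + 50292)/2 = 28272 km = 2.827×10⁷ m.
By Kepler's third law T = 2π√(a³/μ) = 2π × 8.340×10³ = 5.240×10⁴ s.
= 14.56 h.

T ≈ 14.6 h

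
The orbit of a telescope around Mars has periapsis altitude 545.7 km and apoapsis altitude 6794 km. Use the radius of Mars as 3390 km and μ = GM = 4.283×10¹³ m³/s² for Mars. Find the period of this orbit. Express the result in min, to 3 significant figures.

r_p = 3390 + 545.7 = 3935.7 km = 3.9357×10⁶ m.
r_a = 3390 + 6794 = 10184 km = 1.0184×10⁷ m.
Semi-major axis a = (r_p + r_a)/2 = (3935.7 + 10184)/2 = 7059.9 km = 7.060×10⁶ m.
By Kepler's third law T = 2π√(a³/μ) = 2π × 2.866×10³ = 1.801×10⁴ s.
= 300.2 min.

T ≈ 300 min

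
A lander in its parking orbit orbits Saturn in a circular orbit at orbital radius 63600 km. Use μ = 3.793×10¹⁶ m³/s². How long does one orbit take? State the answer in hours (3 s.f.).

r = 63600 km = 6.360×10⁷ m.
Kepler's third law: T = 2π√(r³/μ) = 2π√((6.360×10⁷)³ / 3.793×10¹⁶).
r³/μ = 6.782×10⁶ s², so T = 2π × 2.604×10³ = 1.636×10⁴ s.
Converting: 1.636×10⁴ s ÷ 3600 = 4.545 hours.

T ≈ 4.55 hours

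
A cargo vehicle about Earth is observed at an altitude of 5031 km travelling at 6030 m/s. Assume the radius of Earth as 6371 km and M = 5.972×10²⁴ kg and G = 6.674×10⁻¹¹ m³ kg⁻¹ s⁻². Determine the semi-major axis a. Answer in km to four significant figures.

μ = GM = 6.674×10⁻¹¹ × 5.972×10²⁴ = 3.986×10¹⁴ m³/s².
r = 6371 + 5031 = 11402 km = 1.140×10⁷ m.
Vis-viva rearranged: 1/a = 2/r − v²/μ = 1.754×10⁻⁷ − 9.123×10⁻⁸ = 8.418×10⁻⁸ m⁻¹.
a = 1.188×10⁷ m = 11879 km.

a ≈ 11880 km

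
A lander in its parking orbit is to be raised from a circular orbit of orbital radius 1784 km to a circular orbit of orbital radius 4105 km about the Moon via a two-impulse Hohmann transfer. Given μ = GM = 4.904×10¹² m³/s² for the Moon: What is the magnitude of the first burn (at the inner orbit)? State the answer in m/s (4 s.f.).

Δv ≈ 299.6 m/s

r₁ = 1784 km = 1.784×10⁶ m.
r₂ = 4105 km = 4.105×10⁶ m.
Transfer ellipse a_t = (r₁ + r₂)/2 = 2.944×10⁶ m.
At r₁: circular v_c1 = √(μ/r₁) = 1658 m/s; transfer-perilune v_p = √[μ(2/r₁ − 1/a_t)] = 1958 m/s.
Δv₁ = v_p − v_c1 = 299.6 m/s.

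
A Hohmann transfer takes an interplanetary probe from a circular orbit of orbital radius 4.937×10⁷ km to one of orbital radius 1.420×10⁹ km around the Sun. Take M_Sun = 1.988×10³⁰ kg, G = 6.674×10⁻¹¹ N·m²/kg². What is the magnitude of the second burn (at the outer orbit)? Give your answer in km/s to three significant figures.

Δv ≈ 7.16 km/s

μ = GM = 6.674×10⁻¹¹ × 1.988×10³⁰ = 1.327×10²⁰ m³/s².
r₁ = 4.937×10⁷ km = 4.937×10¹⁰ m.
r₂ = 1.420×10⁹ km = 1.420×10¹² m.
Transfer ellipse a_t = (r₁ + r₂)/2 = 7.347×10¹¹ m.
At r₁: circular v_c1 = √(μ/r₁) = 51840 m/s; transfer-perihelion v_p = √[μ(2/r₁ − 1/a_t)] = 72070 m/s.
At r₂: circular v_c2 = √(μ/r₂) = 9666 m/s; transfer-aphelion v_a = √[μ(2/r₂ − 1/a_t)] = 2506 m/s.
Δv₂ = v_c2 − v_a = 7160 m/s.
= 7.160 km/s.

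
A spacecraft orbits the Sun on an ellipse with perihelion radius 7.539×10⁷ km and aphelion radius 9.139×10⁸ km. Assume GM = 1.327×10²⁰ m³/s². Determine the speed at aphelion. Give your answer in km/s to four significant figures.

Semi-major axis a = (r_p + r_a)/2 = 4.9464×10⁸ km = 4.946×10¹¹ m.
Vis-viva: v² = μ(2/r − 1/a) = 1.327×10²⁰ × (2.188×10⁻¹² − 2.022×10⁻¹²) = 2.213×10⁷ m²/s².
v = 4704 m/s = 4.704 km/s.

v ≈ 4.704 km/s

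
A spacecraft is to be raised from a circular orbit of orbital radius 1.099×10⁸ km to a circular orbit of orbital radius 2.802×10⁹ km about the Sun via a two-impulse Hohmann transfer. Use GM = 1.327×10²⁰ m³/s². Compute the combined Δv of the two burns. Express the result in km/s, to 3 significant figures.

r₁ = 1.099×10⁸ km = 1.099×10¹¹ m.
r₂ = 2.802×10⁹ km = 2.802×10¹² m.
Transfer ellipse a_t = (r₁ + r₂)/2 = 1.456×10¹² m.
At r₁: circular v_c1 = √(μ/r₁) = 34750 m/s; transfer-perihelion v_p = √[μ(2/r₁ − 1/a_t)] = 48210 m/s.
Δv₁ = v_p − v_c1 = 13460 m/s.
At r₂: circular v_c2 = √(μ/r₂) = 6882 m/s; transfer-aphelion v_a = √[μ(2/r₂ − 1/a_t)] = 1891 m/s.
Δv₂ = v_c2 − v_a = 4991 m/s.
Total Δv = Δv₁ + Δv₂ = 18450 m/s = 18.45 km/s.

Δv_total ≈ 18.4 km/s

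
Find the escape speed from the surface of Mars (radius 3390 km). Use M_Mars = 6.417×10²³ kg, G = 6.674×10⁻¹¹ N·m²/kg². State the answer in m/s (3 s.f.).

μ = GM = 6.674×10⁻¹¹ × 6.417×10²³ = 4.283×10¹³ m³/s².
r = R = 3.390×10⁶ m.
Escape speed v_esc = √(2μ/r) = √(2 × 4.283×10¹³ / 3.390×10⁶) = √(2.527×10⁷) = 5027 m/s.

v_esc ≈ 5030 m/s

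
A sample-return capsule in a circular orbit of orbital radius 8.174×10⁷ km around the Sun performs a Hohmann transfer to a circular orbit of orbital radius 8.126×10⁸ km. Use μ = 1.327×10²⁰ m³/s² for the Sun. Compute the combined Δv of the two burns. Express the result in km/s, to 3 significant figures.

Δv_total ≈ 21.3 km/s

r₁ = 8.174×10⁷ km = 8.174×10¹⁰ m.
r₂ = 8.126×10⁸ km = 8.126×10¹¹ m.
Transfer ellipse a_t = (r₁ + r₂)/2 = 4.472×10¹¹ m.
At r₁: circular v_c1 = √(μ/r₁) = 40290 m/s; transfer-perihelion v_p = √[μ(2/r₁ − 1/a_t)] = 54320 m/s.
Δv₁ = v_p − v_c1 = 14020 m/s.
At r₂: circular v_c2 = √(μ/r₂) = 12780 m/s; transfer-aphelion v_a = √[μ(2/r₂ − 1/a_t)] = 5464 m/s.
Δv₂ = v_c2 − v_a = 7315 m/s.
Total Δv = Δv₁ + Δv₂ = 21340 m/s = 21.34 km/s.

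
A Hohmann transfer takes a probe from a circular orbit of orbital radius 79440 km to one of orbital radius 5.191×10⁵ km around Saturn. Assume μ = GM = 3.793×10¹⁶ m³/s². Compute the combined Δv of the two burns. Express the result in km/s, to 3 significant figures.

r₁ = 79440 km = 7.944×10⁷ m.
r₂ = 5.191×10⁵ km = 5.191×10⁸ m.
Transfer ellipse a_t = (r₁ + r₂)/2 = 2.993×10⁸ m.
At r₁: circular v_c1 = √(μ/r₁) = 21850 m/s; transfer-perikrone v_p = √[μ(2/r₁ − 1/a_t)] = 28780 m/s.
Δv₁ = v_p − v_c1 = 6927 m/s.
At r₂: circular v_c2 = √(μ/r₂) = 8548 m/s; transfer-apokrone v_a = √[μ(2/r₂ − 1/a_t)] = 4404 m/s.
Δv₂ = v_c2 − v_a = 4144 m/s.
Total Δv = Δv₁ + Δv₂ = 11070 m/s = 11.07 km/s.

Δv_total ≈ 11.1 km/s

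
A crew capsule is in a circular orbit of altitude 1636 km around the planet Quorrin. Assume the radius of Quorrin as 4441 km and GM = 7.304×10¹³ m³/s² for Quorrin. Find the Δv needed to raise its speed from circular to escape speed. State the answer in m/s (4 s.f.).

r = 4441 + 1636 = 6077.0 km = 6.0770×10⁶ m.
Circular speed v_c = √(μ/r) = 3467 m/s.
Escape speed v_esc = √(2μ/r) = √2 × v_c = 4903 m/s.
Δv = v_esc − v_c = 1436 m/s.

Δv ≈ 1436 m/s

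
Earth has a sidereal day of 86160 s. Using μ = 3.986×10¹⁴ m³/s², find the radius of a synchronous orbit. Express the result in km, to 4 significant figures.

r_sync ≈ 42160 km

A synchronous orbit has period T, so by Kepler's third law a = (μT²/4π²)^(1/3).
μT²/4π² = 3.986×10¹⁴ × (8.616×10⁴)² / 39.48 = 7.495×10²² m³.
a = 4.216×10⁷ m = 42163 km.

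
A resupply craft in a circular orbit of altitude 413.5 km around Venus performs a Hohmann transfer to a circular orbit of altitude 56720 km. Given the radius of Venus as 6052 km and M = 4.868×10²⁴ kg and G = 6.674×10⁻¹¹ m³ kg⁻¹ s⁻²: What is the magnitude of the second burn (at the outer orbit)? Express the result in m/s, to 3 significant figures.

μ = GM = 6.674×10⁻¹¹ × 4.868×10²⁴ = 3.249×10¹⁴ m³/s².
r₁ = 6052 + 413.5 = 6465.5 km = 6.4655×10⁶ m.
r₂ = 6052 + 56720 = 62772 km = 6.2772×10⁷ m.
Transfer ellipse a_t = (r₁ + r₂)/2 = 3.462×10⁷ m.
At r₁: circular v_c1 = √(μ/r₁) = 7089 m/s; transfer-periapsis v_p = √[μ(2/r₁ − 1/a_t)] = 9545 m/s.
At r₂: circular v_c2 = √(μ/r₂) = 2275 m/s; transfer-apoapsis v_a = √[μ(2/r₂ − 1/a_t)] = 983.2 m/s.
Δv₂ = v_c2 − v_a = 1292 m/s.

Δv ≈ 1290 m/s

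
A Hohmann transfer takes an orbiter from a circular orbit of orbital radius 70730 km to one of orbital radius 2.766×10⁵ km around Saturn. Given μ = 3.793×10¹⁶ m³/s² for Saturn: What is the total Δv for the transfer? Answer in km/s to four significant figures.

Δv_total ≈ 10.30 km/s

r₁ = 70730 km = 7.073×10⁷ m.
r₂ = 2.766×10⁵ km = 2.766×10⁸ m.
Transfer ellipse a_t = (r₁ + r₂)/2 = 1.737×10⁸ m.
At r₁: circular v_c1 = √(μ/r₁) = 23160 m/s; transfer-perikrone v_p = √[μ(2/r₁ − 1/a_t)] = 29230 m/s.
Δv₁ = v_p − v_c1 = 6068 m/s.
At r₂: circular v_c2 = √(μ/r₂) = 11710 m/s; transfer-apokrone v_a = √[μ(2/r₂ − 1/a_t)] = 7473 m/s.
Δv₂ = v_c2 − v_a = 4237 m/s.
Total Δv = Δv₁ + Δv₂ = 10300 m/s = 10.30 km/s.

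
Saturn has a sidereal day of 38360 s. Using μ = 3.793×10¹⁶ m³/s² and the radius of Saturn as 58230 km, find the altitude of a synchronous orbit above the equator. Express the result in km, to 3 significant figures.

A synchronous orbit has period T, so by Kepler's third law a = (μT²/4π²)^(1/3).
μT²/4π² = 3.793×10¹⁶ × (3.836×10⁴)² / 39.48 = 1.414×10²⁴ m³.
a = 1.122×10⁸ m = 1.1223×10⁵ km.
Altitude h = a − R = 1.1223×10⁵ − 58230 = 54005 km.

h_sync ≈ 54000 km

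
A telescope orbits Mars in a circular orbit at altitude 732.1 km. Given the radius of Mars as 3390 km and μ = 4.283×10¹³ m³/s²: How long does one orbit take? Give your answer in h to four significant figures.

T ≈ 2.232 h

r = 3390 + 732.1 = 4122.1 km = 4.1221×10⁶ m.
Kepler's third law: T = 2π√(r³/μ) = 2π√((4.122×10⁶)³ / 4.283×10¹³).
r³/μ = 1.635×10⁶ s², so T = 2π × 1.279×10³ = 8.035×10³ s.
Converting: 8.035×10³ s ÷ 3600 = 2.232 h.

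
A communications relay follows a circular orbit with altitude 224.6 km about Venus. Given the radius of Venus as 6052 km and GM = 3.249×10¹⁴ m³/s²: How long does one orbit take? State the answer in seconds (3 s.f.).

r = 6052 + 224.6 = 6276.6 km = 6.2766×10⁶ m.
Kepler's third law: T = 2π√(r³/μ) = 2π√((6.277×10⁶)³ / 3.249×10¹⁴).
r³/μ = 7.611×10⁵ s², so T = 2π × 8.724×10² = 5.481×10³ s.

T ≈ 5480 seconds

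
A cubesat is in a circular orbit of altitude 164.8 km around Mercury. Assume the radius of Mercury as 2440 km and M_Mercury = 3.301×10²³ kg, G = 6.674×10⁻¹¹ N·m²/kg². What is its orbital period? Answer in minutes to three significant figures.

μ = GM = 6.674×10⁻¹¹ × 3.301×10²³ = 2.203×10¹³ m³/s².
r = 2440 + 164.8 = 2604.8 km = 2.6048×10⁶ m.
Kepler's third law: T = 2π√(r³/μ) = 2π√((2.605×10⁶)³ / 2.203×10¹³).
r³/μ = 8.022×10⁵ s², so T = 2π × 8.957×10² = 5.628×10³ s.
Converting: 5.628×10³ s ÷ 60.00 = 93.79 minutes.

T ≈ 93.8 minutes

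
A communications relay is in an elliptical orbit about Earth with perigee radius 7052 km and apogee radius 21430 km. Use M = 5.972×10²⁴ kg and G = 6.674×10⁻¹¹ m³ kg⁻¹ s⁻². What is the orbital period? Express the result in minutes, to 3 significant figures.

μ = GM = 6.674×10⁻¹¹ × 5.972×10²⁴ = 3.986×10¹⁴ m³/s².
Semi-major axis a = (r_p + r_a)/2 = (7052.0 + 21430)/2 = 14241 km = 1.424×10⁷ m.
By Kepler's third law T = 2π√(a³/μ) = 2π × 2.692×10³ = 1.691×10⁴ s.
= 281.9 minutes.

T ≈ 282 minutes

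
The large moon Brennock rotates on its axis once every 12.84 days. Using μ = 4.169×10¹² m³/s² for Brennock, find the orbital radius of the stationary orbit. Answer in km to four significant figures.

r_sync ≈ 50650 km

T = 12.84 days = 1.109×10⁶ s.
A synchronous orbit has period T, so by Kepler's third law a = (μT²/4π²)^(1/3).
μT²/4π² = 4.169×10¹² × (1.109×10⁶)² / 39.48 = 1.300×10²³ m³.
a = 5.065×10⁷ m = 50654 km.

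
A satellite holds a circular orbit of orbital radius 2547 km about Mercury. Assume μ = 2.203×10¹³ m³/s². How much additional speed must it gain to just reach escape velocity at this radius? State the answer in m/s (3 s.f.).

r = 2547 km = 2.547×10⁶ m.
Circular speed v_c = √(μ/r) = 2941 m/s.
Escape speed v_esc = √(2μ/r) = √2 × v_c = 4159 m/s.
Δv = v_esc − v_c = 1218 m/s.

Δv ≈ 1220 m/s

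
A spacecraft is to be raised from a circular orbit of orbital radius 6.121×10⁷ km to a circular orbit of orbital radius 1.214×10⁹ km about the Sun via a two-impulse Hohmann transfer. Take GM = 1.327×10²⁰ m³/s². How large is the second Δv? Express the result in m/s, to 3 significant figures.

r₁ = 6.121×10⁷ km = 6.121×10¹⁰ m.
r₂ = 1.214×10⁹ km = 1.214×10¹² m.
Transfer ellipse a_t = (r₁ + r₂)/2 = 6.376×10¹¹ m.
At r₁: circular v_c1 = √(μ/r₁) = 46560 m/s; transfer-perihelion v_p = √[μ(2/r₁ − 1/a_t)] = 64250 m/s.
At r₂: circular v_c2 = √(μ/r₂) = 10460 m/s; transfer-aphelion v_a = √[μ(2/r₂ − 1/a_t)] = 3239 m/s.
Δv₂ = v_c2 − v_a = 7216 m/s.

Δv ≈ 7220 m/s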